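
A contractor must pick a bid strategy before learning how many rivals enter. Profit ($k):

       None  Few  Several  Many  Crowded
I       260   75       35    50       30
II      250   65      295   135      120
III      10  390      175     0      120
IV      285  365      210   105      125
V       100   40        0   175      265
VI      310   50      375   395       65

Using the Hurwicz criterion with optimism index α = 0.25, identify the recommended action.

I: 0.25·260 + 0.75·30 = 87.5
II: 0.25·295 + 0.75·65 = 122.5
III: 0.25·390 + 0.75·0 = 97.5
IV: 0.25·365 + 0.75·105 = 170
V: 0.25·265 + 0.75·0 = 66.25
VI: 0.25·395 + 0.75·50 = 136.25
Highest Hurwicz score = 170 → IV.

IV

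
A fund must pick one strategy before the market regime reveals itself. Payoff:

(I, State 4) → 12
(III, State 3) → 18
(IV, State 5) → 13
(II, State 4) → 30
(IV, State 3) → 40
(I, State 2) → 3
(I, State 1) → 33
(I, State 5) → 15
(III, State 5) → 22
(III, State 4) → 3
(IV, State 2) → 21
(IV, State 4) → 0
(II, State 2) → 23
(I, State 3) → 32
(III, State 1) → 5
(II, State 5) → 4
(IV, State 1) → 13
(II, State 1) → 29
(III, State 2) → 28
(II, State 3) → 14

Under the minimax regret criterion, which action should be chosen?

Column bests: State 1=33, State 2=28, State 3=40, State 4=30, State 5=22.
I regrets: 0, 25, 8, 18, 7 → max 25
II regrets: 4, 5, 26, 0, 18 → max 26
III regrets: 28, 0, 22, 27, 0 → max 28
IV regrets: 20, 7, 0, 30, 9 → max 30
Smallest max regret = 25 → I.

I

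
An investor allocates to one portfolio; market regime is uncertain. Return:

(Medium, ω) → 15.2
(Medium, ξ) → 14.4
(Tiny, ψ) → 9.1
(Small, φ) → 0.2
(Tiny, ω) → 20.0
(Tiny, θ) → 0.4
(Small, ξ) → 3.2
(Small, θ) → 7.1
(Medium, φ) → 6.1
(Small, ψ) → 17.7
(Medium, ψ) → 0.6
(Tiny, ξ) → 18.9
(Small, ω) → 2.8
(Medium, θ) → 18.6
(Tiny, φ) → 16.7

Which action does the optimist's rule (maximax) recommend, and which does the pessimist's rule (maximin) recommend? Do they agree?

Row maxima: Tiny=20.0, Small=17.7, Medium=18.6
Best best-case = 20.0 → Tiny.
Row minima: Tiny=0.4, Small=0.2, Medium=0.6
Best worst-case = 0.6 → Medium.

maximax → Tiny; maximin → Medium (disagree)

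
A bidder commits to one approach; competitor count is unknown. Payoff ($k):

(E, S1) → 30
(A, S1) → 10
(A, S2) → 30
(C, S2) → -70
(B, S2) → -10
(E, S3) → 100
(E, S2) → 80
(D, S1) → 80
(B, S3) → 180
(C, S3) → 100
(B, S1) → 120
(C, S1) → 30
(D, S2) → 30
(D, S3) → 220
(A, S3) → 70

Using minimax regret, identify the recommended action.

D

Column bests: S1=120, S2=80, S3=220.
A regrets: 110, 50, 150 → max 150
B regrets: 0, 90, 40 → max 90
C regrets: 90, 150, 120 → max 150
D regrets: 40, 50, 0 → max 50
E regrets: 90, 0, 120 → max 120
Smallest max regret = 50 → D.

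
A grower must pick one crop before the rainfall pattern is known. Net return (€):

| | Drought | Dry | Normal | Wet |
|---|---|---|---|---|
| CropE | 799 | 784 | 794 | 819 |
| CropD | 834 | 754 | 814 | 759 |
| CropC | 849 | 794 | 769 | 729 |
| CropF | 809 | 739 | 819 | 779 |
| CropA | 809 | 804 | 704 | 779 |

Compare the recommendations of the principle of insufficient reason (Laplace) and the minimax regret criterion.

Row averages: CropE=799, CropD=790.25, CropC=785.25, CropF=786.5, CropA=774
Highest average = 799 → CropE.
Column bests: Drought=849, Dry=804, Normal=819, Wet=819.
CropE regrets: 50, 20, 25, 0 → max 50
CropD regrets: 15, 50, 5, 60 → max 60
CropC regrets: 0, 10, 50, 90 → max 90
CropF regrets: 40, 65, 0, 40 → max 65
CropA regrets: 40, 0, 115, 40 → max 115
Smallest max regret = 50 → CropE.

laplace → CropE; minimax regret → CropE (agree)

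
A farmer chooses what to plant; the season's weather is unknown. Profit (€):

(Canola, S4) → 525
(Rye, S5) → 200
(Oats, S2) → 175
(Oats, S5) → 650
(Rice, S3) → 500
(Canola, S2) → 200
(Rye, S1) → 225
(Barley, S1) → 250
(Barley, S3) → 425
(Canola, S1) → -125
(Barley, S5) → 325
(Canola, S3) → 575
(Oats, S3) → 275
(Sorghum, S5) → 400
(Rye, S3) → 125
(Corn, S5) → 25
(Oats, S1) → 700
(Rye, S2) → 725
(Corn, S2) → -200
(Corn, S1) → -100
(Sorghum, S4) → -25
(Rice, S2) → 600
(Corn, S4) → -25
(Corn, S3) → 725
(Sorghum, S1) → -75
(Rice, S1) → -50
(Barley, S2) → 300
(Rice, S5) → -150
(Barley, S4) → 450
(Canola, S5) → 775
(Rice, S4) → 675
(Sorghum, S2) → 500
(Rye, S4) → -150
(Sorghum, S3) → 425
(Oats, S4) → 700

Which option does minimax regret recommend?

Barley

Column bests: S1=700, S2=725, S3=725, S4=700, S5=775.
Barley regrets: 450, 425, 300, 250, 450 → max 450
Rye regrets: 475, 0, 600, 850, 575 → max 850
Corn regrets: 800, 925, 0, 725, 750 → max 925
Sorghum regrets: 775, 225, 300, 725, 375 → max 775
Canola regrets: 825, 525, 150, 175, 0 → max 825
Oats regrets: 0, 550, 450, 0, 125 → max 550
Rice regrets: 750, 125, 225, 25, 925 → max 925
Smallest max regret = 450 → Barley.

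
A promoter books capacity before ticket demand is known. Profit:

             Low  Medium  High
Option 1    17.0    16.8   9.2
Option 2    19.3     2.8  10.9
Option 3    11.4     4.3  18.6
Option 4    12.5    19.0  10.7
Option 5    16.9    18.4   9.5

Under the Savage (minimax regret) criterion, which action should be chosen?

Column bests: Low=19.3, Medium=19.0, High=18.6.
Option 1 regrets: 2.3, 2.2, 9.4 → max 9.4
Option 2 regrets: 0.0, 16.2, 7.7 → max 16.2
Option 3 regrets: 7.9, 14.7, 0.0 → max 14.7
Option 4 regrets: 6.8, 0.0, 7.9 → max 7.9
Option 5 regrets: 2.4, 0.6, 9.1 → max 9.1
Smallest max regret = 7.9 → Option 4.

Option 4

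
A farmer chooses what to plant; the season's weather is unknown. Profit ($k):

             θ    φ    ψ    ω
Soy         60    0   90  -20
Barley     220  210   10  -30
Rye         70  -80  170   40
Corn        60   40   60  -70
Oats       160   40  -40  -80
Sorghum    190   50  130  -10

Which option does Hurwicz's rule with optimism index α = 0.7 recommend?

Soy: 0.7·90 + 0.3·(-20) = 57
Barley: 0.7·220 + 0.3·(-30) = 145
Rye: 0.7·170 + 0.3·(-80) = 95
Corn: 0.7·60 + 0.3·(-70) = 21
Oats: 0.7·160 + 0.3·(-80) = 88
Sorghum: 0.7·190 + 0.3·(-10) = 130
Highest Hurwicz score = 145 → Barley.

Barley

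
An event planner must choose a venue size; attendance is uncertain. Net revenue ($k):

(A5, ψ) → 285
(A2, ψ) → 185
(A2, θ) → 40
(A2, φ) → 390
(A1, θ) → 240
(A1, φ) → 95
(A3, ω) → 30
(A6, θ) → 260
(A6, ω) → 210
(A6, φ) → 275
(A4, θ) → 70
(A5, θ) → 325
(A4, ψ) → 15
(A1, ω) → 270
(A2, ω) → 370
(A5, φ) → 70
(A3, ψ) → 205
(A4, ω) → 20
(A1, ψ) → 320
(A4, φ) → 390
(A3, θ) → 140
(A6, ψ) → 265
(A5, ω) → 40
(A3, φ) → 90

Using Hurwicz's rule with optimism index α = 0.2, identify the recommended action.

A6

A1: 0.2·320 + 0.8·95 = 140
A2: 0.2·390 + 0.8·40 = 110
A3: 0.2·205 + 0.8·30 = 65
A4: 0.2·390 + 0.8·15 = 90
A5: 0.2·325 + 0.8·40 = 97
A6: 0.2·275 + 0.8·210 = 223
Highest Hurwicz score = 223 → A6.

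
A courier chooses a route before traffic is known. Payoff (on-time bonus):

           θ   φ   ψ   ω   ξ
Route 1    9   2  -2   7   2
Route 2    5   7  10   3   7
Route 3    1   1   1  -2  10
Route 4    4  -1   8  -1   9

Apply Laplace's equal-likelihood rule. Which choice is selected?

Row averages: Route 1=3.6, Route 2=6.4, Route 3=2.2, Route 4=3.8
Highest average = 6.4 → Route 2.

Route 2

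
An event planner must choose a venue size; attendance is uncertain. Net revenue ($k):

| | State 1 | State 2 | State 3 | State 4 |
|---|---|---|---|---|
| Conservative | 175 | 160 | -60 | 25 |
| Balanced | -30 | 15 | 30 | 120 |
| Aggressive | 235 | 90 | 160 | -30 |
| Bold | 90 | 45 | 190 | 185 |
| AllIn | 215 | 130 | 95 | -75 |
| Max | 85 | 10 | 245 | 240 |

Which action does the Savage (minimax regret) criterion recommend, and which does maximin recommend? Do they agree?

Column bests: State 1=235, State 2=160, State 3=245, State 4=240.
Conservative regrets: 60, 0, 305, 215 → max 305
Balanced regrets: 265, 145, 215, 120 → max 265
Aggressive regrets: 0, 70, 85, 270 → max 270
Bold regrets: 145, 115, 55, 55 → max 145
AllIn regrets: 20, 30, 150, 315 → max 315
Max regrets: 150, 150, 0, 0 → max 150
Smallest max regret = 145 → Bold.
Row minima: Conservative=-60, Balanced=-30, Aggressive=-30, Bold=45, AllIn=-75, Max=10
Best worst-case = 45 → Bold.

minimax regret → Bold; maximin → Bold (agree)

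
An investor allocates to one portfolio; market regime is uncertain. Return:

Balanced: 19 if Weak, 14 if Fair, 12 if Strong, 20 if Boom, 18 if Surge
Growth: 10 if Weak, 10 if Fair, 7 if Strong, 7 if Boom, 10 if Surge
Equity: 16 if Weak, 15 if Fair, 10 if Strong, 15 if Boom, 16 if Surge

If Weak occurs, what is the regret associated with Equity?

3

Best payoff under Weak is 19.
Regret = 19 − 16 = 3.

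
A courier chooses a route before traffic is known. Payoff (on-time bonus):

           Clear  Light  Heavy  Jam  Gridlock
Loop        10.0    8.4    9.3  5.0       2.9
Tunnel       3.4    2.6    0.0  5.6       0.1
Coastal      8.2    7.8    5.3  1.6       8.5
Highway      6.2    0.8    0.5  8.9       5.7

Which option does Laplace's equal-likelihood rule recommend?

Loop

Row averages: Loop=7.12, Tunnel=2.34, Coastal=6.28, Highway=4.42
Highest average = 7.12 → Loop.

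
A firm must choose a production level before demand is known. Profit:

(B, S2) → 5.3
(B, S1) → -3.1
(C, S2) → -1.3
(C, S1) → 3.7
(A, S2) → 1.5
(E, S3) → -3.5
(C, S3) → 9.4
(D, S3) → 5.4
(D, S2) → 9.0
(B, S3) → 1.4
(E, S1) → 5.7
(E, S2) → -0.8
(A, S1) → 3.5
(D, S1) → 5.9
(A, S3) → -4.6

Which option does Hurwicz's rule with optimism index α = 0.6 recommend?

A: 0.6·3.5 + 0.4·(-4.6) = 0.26
B: 0.6·5.3 + 0.4·(-3.1) = 1.94
C: 0.6·9.4 + 0.4·(-1.3) = 5.12
D: 0.6·9.0 + 0.4·5.4 = 7.56
E: 0.6·5.7 + 0.4·(-3.5) = 2.02
Highest Hurwicz score = 7.56 → D.

D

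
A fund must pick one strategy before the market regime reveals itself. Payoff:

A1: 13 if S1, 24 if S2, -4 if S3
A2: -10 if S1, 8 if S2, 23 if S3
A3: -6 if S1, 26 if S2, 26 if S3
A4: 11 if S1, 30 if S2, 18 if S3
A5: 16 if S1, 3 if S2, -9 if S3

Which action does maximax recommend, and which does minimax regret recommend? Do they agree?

Row maxima: A1=24, A2=23, A3=26, A4=30, A5=16
Best best-case = 30 → A4.
Column bests: S1=16, S2=30, S3=26.
A1 regrets: 3, 6, 30 → max 30
A2 regrets: 26, 22, 3 → max 26
A3 regrets: 22, 4, 0 → max 22
A4 regrets: 5, 0, 8 → max 8
A5 regrets: 0, 27, 35 → max 35
Smallest max regret = 8 → A4.

maximax → A4; minimax regret → A4 (agree)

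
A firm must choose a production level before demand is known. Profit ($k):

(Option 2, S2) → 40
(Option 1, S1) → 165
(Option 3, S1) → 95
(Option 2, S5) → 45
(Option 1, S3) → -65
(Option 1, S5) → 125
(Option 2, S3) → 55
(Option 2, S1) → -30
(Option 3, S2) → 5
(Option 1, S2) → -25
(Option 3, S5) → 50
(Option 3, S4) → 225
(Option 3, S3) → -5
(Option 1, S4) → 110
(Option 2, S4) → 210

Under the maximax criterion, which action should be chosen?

Row maxima: Option 1=165, Option 2=210, Option 3=225
Best best-case = 225 → Option 3.

Option 3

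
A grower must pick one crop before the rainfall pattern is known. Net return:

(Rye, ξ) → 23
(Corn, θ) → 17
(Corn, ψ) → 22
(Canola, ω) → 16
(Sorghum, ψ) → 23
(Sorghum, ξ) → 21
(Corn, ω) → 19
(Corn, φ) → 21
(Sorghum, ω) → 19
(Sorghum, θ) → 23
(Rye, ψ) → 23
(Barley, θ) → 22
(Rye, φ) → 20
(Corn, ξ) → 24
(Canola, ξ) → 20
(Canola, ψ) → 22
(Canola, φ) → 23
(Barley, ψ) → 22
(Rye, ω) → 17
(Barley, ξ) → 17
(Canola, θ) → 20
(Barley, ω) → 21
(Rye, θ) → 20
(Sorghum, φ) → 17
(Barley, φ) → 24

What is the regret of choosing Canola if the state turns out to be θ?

3

Best payoff under θ is 23.
Regret = 23 − 20 = 3.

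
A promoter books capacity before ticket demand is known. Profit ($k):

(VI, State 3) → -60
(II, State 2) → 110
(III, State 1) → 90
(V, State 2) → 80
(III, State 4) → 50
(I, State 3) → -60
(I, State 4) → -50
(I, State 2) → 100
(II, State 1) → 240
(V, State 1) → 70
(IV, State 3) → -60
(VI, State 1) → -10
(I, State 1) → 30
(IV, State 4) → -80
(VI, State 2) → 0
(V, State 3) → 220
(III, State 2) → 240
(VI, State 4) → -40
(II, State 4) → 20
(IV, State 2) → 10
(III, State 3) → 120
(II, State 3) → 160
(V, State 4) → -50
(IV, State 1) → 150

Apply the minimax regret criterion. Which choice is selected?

Column bests: State 1=240, State 2=240, State 3=220, State 4=50.
I regrets: 210, 140, 280, 100 → max 280
II regrets: 0, 130, 60, 30 → max 130
III regrets: 150, 0, 100, 0 → max 150
IV regrets: 90, 230, 280, 130 → max 280
V regrets: 170, 160, 0, 100 → max 170
VI regrets: 250, 240, 280, 90 → max 280
Smallest max regret = 130 → II.

II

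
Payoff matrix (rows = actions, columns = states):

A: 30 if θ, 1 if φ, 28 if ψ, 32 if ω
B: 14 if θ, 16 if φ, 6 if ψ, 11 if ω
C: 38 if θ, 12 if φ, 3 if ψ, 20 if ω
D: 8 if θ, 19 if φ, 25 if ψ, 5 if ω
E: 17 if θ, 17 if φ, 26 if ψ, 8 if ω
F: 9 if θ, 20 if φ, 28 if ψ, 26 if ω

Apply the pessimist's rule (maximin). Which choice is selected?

Row minima: A=1, B=6, C=3, D=5, E=8, F=9
Best worst-case = 9 → F.

F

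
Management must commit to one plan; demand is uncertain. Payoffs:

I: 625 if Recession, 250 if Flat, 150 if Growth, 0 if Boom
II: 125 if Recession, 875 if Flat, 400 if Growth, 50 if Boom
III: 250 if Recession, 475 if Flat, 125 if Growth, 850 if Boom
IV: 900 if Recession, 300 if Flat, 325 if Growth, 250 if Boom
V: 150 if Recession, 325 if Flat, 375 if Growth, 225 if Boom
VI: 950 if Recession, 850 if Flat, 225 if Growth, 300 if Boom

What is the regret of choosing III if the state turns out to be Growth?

275

Best payoff under Growth is 400.
Regret = 400 − 125 = 275.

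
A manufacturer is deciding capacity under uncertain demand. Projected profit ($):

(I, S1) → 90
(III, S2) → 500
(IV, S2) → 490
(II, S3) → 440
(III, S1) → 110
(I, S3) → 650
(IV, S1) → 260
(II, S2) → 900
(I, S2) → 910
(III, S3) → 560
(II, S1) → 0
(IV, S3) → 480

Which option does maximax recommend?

I

Row maxima: I=910, II=900, III=560, IV=490
Best best-case = 910 → I.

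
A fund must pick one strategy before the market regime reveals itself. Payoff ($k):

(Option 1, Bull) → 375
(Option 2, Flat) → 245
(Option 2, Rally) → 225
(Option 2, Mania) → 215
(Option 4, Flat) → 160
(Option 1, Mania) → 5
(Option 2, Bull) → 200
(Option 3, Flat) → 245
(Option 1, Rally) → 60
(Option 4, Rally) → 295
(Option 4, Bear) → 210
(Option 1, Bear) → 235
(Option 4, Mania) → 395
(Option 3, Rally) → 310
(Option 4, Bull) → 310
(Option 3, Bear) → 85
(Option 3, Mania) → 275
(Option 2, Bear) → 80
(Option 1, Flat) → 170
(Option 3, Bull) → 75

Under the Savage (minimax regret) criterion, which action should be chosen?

Option 4

Column bests: Bear=235, Flat=245, Bull=375, Rally=310, Mania=395.
Option 1 regrets: 0, 75, 0, 250, 390 → max 390
Option 2 regrets: 155, 0, 175, 85, 180 → max 180
Option 3 regrets: 150, 0, 300, 0, 120 → max 300
Option 4 regrets: 25, 85, 65, 15, 0 → max 85
Smallest max regret = 85 → Option 4.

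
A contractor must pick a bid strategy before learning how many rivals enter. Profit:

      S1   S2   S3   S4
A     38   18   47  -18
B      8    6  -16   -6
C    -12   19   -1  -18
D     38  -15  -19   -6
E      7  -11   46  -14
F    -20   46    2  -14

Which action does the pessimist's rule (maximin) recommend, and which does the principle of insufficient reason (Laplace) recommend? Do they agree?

maximin → E; laplace → A (disagree)

Row minima: A=-18, B=-16, C=-18, D=-19, E=-14, F=-20
Best worst-case = -14 → E.
Row averages: A=21.25, B=-2, C=-3, D=-0.5, E=7, F=3.5
Highest average = 21.25 → A.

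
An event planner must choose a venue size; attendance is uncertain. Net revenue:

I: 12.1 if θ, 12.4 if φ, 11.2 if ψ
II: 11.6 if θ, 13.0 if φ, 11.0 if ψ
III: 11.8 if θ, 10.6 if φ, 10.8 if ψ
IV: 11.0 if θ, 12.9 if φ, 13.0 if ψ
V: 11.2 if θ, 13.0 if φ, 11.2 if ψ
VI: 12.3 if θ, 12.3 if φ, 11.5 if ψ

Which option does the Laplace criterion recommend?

IV

Row averages: I=11.9, II=178/15, III=166/15, IV=12.3, V=11.8, VI=361/30
Highest average = 12.3 → IV.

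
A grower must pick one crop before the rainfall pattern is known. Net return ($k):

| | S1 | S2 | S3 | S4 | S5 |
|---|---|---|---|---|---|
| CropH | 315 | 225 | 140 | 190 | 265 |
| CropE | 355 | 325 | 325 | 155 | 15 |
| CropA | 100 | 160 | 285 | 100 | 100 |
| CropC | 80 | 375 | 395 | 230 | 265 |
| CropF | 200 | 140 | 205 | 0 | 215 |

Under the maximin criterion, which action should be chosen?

CropH

Row minima: CropH=140, CropE=15, CropA=100, CropC=80, CropF=0
Best worst-case = 140 → CropH.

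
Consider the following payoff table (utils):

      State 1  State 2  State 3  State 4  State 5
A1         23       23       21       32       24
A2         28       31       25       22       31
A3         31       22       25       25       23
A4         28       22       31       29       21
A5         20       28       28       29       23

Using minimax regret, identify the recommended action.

Column bests: State 1=31, State 2=31, State 3=31, State 4=32, State 5=31.
A1 regrets: 8, 8, 10, 0, 7 → max 10
A2 regrets: 3, 0, 6, 10, 0 → max 10
A3 regrets: 0, 9, 6, 7, 8 → max 9
A4 regrets: 3, 9, 0, 3, 10 → max 10
A5 regrets: 11, 3, 3, 3, 8 → max 11
Smallest max regret = 9 → A3.

A3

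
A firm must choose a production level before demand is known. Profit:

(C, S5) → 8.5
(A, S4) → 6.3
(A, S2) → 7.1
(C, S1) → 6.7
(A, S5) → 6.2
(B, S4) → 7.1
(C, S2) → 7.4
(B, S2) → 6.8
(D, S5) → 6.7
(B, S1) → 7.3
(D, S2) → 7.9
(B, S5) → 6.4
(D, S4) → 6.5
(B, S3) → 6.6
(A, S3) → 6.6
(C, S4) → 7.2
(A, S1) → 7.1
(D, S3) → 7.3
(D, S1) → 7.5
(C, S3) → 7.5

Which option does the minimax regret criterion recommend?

Column bests: S1=7.5, S2=7.9, S3=7.5, S4=7.2, S5=8.5.
A regrets: 0.4, 0.8, 0.9, 0.9, 2.3 → max 2.3
B regrets: 0.2, 1.1, 0.9, 0.1, 2.1 → max 2.1
C regrets: 0.8, 0.5, 0.0, 0.0, 0.0 → max 0.8
D regrets: 0.0, 0.0, 0.2, 0.7, 1.8 → max 1.8
Smallest max regret = 0.8 → C.

C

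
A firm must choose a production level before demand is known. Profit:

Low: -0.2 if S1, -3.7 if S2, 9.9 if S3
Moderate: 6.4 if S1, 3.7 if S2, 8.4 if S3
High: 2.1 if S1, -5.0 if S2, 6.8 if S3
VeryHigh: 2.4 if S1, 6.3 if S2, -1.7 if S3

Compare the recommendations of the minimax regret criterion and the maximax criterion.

minimax regret → Moderate; maximax → Low (disagree)

Column bests: S1=6.4, S2=6.3, S3=9.9.
Low regrets: 6.6, 10.0, 0.0 → max 10.0
Moderate regrets: 0.0, 2.6, 1.5 → max 2.6
High regrets: 4.3, 11.3, 3.1 → max 11.3
VeryHigh regrets: 4.0, 0.0, 11.6 → max 11.6
Smallest max regret = 2.6 → Moderate.
Row maxima: Low=9.9, Moderate=8.4, High=6.8, VeryHigh=6.3
Best best-case = 9.9 → Low.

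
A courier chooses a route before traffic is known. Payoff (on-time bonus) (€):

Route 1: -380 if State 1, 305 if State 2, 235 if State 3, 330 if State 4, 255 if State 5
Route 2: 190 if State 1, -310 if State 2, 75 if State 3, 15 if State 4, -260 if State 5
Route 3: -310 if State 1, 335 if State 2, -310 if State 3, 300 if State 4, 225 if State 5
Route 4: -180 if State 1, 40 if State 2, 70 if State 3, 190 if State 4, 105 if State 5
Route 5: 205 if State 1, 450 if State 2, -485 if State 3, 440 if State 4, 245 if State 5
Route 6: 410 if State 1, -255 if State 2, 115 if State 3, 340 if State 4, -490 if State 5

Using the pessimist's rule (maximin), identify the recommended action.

Row minima: Route 1=-380, Route 2=-310, Route 3=-310, Route 4=-180, Route 5=-485, Route 6=-490
Best worst-case = -180 → Route 4.

Route 4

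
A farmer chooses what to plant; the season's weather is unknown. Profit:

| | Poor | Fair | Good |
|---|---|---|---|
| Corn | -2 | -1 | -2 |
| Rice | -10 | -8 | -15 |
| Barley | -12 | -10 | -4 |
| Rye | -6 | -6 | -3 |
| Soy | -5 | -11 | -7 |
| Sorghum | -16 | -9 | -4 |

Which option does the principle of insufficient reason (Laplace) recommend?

Row averages: Corn=-5/3, Rice=-11, Barley=-26/3, Rye=-5, Soy=-23/3, Sorghum=-29/3
Highest average = -5/3 → Corn.

Corn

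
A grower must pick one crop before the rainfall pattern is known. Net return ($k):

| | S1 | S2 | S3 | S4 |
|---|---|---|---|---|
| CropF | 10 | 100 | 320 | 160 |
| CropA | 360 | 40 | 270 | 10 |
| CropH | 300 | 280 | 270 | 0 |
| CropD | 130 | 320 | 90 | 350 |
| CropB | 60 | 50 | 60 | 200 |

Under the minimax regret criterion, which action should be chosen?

Column bests: S1=360, S2=320, S3=320, S4=350.
CropF regrets: 350, 220, 0, 190 → max 350
CropA regrets: 0, 280, 50, 340 → max 340
CropH regrets: 60, 40, 50, 350 → max 350
CropD regrets: 230, 0, 230, 0 → max 230
CropB regrets: 300, 270, 260, 150 → max 300
Smallest max regret = 230 → CropD.

CropD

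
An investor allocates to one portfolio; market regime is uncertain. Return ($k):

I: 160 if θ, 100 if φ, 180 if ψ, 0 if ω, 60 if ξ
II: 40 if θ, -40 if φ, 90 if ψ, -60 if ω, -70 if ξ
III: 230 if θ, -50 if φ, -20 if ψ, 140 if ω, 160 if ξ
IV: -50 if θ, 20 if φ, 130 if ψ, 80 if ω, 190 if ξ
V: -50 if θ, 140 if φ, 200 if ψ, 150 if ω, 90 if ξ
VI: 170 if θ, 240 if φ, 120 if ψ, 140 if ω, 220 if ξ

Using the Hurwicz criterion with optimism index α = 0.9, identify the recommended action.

VI

I: 0.9·180 + 0.1·0 = 162
II: 0.9·90 + 0.1·(-70) = 74
III: 0.9·230 + 0.1·(-50) = 202
IV: 0.9·190 + 0.1·(-50) = 166
V: 0.9·200 + 0.1·(-50) = 175
VI: 0.9·240 + 0.1·120 = 228
Highest Hurwicz score = 228 → VI.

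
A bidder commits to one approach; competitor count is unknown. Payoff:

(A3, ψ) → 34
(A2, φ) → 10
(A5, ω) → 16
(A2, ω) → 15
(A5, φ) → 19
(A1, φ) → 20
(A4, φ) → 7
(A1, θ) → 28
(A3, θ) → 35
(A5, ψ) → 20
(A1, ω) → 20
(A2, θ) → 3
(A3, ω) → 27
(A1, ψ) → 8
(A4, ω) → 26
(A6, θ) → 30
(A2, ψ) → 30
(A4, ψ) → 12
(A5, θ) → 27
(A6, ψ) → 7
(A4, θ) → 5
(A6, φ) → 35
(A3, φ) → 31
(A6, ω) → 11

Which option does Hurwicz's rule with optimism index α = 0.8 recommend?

A3

A1: 0.8·28 + 0.2·8 = 24
A2: 0.8·30 + 0.2·3 = 24.6
A3: 0.8·35 + 0.2·27 = 33.4
A4: 0.8·26 + 0.2·5 = 21.8
A5: 0.8·27 + 0.2·16 = 24.8
A6: 0.8·35 + 0.2·7 = 29.4
Highest Hurwicz score = 33.4 → A3.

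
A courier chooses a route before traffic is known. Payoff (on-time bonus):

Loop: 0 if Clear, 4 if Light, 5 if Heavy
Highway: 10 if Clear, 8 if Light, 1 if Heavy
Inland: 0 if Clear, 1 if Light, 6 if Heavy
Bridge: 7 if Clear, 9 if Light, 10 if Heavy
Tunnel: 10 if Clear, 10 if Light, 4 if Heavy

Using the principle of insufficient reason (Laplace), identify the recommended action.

Row averages: Loop=3, Highway=19/3, Inland=7/3, Bridge=26/3, Tunnel=8
Highest average = 26/3 → Bridge.

Bridge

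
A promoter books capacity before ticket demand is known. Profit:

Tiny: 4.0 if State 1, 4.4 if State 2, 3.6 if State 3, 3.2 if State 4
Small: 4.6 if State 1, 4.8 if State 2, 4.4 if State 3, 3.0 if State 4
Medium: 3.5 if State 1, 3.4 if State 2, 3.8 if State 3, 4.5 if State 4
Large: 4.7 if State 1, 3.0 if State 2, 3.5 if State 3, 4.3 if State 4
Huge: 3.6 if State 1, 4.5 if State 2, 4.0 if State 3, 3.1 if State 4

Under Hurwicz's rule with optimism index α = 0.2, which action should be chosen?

Tiny: 0.2·4.4 + 0.8·3.2 = 3.44
Small: 0.2·4.8 + 0.8·3.0 = 3.36
Medium: 0.2·4.5 + 0.8·3.4 = 3.62
Large: 0.2·4.7 + 0.8·3.0 = 3.34
Huge: 0.2·4.5 + 0.8·3.1 = 3.38
Highest Hurwicz score = 3.62 → Medium.

Medium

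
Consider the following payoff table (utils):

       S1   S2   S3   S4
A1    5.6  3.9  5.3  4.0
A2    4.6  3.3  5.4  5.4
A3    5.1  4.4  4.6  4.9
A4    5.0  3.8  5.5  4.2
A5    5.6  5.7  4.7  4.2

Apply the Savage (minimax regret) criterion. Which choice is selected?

A5

Column bests: S1=5.6, S2=5.7, S3=5.5, S4=5.4.
A1 regrets: 0.0, 1.8, 0.2, 1.4 → max 1.8
A2 regrets: 1.0, 2.4, 0.1, 0.0 → max 2.4
A3 regrets: 0.5, 1.3, 0.9, 0.5 → max 1.3
A4 regrets: 0.6, 1.9, 0.0, 1.2 → max 1.9
A5 regrets: 0.0, 0.0, 0.8, 1.2 → max 1.2
Smallest max regret = 1.2 → A5.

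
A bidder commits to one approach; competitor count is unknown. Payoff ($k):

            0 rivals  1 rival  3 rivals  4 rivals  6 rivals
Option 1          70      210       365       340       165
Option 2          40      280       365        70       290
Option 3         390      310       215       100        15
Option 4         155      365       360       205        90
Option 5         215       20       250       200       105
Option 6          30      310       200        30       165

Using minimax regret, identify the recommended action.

Option 4

Column bests: 0 rivals=390, 1 rival=365, 3 rivals=365, 4 rivals=340, 6 rivals=290.
Option 1 regrets: 320, 155, 0, 0, 125 → max 320
Option 2 regrets: 350, 85, 0, 270, 0 → max 350
Option 3 regrets: 0, 55, 150, 240, 275 → max 275
Option 4 regrets: 235, 0, 5, 135, 200 → max 235
Option 5 regrets: 175, 345, 115, 140, 185 → max 345
Option 6 regrets: 360, 55, 165, 310, 125 → max 360
Smallest max regret = 235 → Option 4.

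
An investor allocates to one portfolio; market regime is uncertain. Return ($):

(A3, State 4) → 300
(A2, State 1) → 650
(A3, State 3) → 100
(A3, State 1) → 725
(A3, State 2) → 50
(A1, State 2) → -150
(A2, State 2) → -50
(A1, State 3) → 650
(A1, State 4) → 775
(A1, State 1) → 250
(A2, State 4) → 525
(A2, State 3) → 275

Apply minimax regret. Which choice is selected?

Column bests: State 1=725, State 2=50, State 3=650, State 4=775.
A1 regrets: 475, 200, 0, 0 → max 475
A2 regrets: 75, 100, 375, 250 → max 375
A3 regrets: 0, 0, 550, 475 → max 550
Smallest max regret = 375 → A2.

A2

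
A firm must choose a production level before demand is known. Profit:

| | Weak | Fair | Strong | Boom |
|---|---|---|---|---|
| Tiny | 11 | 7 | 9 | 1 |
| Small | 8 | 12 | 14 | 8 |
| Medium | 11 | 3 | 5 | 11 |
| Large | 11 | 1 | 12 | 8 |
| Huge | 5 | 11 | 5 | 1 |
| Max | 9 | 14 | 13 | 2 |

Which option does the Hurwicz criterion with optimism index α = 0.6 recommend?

Tiny: 0.6·11 + 0.4·1 = 7
Small: 0.6·14 + 0.4·8 = 11.6
Medium: 0.6·11 + 0.4·3 = 7.8
Large: 0.6·12 + 0.4·1 = 7.6
Huge: 0.6·11 + 0.4·1 = 7
Max: 0.6·14 + 0.4·2 = 9.2
Highest Hurwicz score = 11.6 → Small.

Small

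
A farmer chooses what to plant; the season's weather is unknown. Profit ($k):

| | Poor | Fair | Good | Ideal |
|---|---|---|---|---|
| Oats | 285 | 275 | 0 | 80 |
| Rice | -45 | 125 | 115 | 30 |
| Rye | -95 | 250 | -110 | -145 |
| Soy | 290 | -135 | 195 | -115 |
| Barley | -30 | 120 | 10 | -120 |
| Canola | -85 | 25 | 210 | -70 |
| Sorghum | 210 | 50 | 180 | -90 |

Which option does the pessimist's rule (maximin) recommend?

Row minima: Oats=0, Rice=-45, Rye=-145, Soy=-135, Barley=-120, Canola=-85, Sorghum=-90
Best worst-case = 0 → Oats.

Oats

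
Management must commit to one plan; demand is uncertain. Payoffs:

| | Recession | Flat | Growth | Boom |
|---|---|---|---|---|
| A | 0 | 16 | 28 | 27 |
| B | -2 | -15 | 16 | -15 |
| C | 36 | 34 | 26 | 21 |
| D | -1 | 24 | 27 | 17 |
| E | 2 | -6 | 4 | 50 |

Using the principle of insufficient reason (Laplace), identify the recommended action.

C

Row averages: A=17.75, B=-4, C=29.25, D=16.75, E=12.5
Highest average = 29.25 → C.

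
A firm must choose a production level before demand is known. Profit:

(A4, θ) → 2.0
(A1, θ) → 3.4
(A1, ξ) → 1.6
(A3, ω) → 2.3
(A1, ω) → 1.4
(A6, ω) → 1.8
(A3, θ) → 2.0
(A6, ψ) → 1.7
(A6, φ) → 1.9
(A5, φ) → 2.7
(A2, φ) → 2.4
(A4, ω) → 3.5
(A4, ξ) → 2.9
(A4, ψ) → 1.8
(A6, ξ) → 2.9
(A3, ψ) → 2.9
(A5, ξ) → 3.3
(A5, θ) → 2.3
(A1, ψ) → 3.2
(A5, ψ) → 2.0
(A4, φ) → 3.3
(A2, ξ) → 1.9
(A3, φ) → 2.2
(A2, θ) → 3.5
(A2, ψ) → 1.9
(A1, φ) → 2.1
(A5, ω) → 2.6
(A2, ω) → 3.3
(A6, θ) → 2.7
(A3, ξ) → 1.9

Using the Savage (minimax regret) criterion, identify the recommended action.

A5

Column bests: θ=3.5, φ=3.3, ψ=3.2, ω=3.5, ξ=3.3.
A1 regrets: 0.1, 1.2, 0.0, 2.1, 1.7 → max 2.1
A2 regrets: 0.0, 0.9, 1.3, 0.2, 1.4 → max 1.4
A3 regrets: 1.5, 1.1, 0.3, 1.2, 1.4 → max 1.5
A4 regrets: 1.5, 0.0, 1.4, 0.0, 0.4 → max 1.5
A5 regrets: 1.2, 0.6, 1.2, 0.9, 0.0 → max 1.2
A6 regrets: 0.8, 1.4, 1.5, 1.7, 0.4 → max 1.7
Smallest max regret = 1.2 → A5.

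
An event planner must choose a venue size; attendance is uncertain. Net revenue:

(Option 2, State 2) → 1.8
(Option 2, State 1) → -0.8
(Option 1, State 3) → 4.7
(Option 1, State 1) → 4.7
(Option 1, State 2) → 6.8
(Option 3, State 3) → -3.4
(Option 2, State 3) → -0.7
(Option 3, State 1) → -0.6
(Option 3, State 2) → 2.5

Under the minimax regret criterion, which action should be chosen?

Option 1

Column bests: State 1=4.7, State 2=6.8, State 3=4.7.
Option 1 regrets: 0.0, 0.0, 0.0 → max 0.0
Option 2 regrets: 5.5, 5.0, 5.4 → max 5.5
Option 3 regrets: 5.3, 4.3, 8.1 → max 8.1
Smallest max regret = 0.0 → Option 1.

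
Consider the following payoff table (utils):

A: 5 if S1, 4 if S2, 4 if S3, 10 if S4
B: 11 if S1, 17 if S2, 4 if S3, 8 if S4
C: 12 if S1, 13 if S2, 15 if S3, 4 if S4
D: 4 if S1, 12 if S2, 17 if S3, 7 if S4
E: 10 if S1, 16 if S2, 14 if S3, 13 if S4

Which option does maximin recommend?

Row minima: A=4, B=4, C=4, D=4, E=10
Best worst-case = 10 → E.

E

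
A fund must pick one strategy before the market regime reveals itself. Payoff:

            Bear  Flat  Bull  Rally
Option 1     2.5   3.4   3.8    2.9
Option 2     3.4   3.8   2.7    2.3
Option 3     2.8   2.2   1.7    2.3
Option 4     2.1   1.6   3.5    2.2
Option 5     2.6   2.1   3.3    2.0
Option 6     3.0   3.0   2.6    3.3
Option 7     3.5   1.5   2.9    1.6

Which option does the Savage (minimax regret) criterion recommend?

Option 1

Column bests: Bear=3.5, Flat=3.8, Bull=3.8, Rally=3.3.
Option 1 regrets: 1.0, 0.4, 0.0, 0.4 → max 1.0
Option 2 regrets: 0.1, 0.0, 1.1, 1.0 → max 1.1
Option 3 regrets: 0.7, 1.6, 2.1, 1.0 → max 2.1
Option 4 regrets: 1.4, 2.2, 0.3, 1.1 → max 2.2
Option 5 regrets: 0.9, 1.7, 0.5, 1.3 → max 1.7
Option 6 regrets: 0.5, 0.8, 1.2, 0.0 → max 1.2
Option 7 regrets: 0.0, 2.3, 0.9, 1.7 → max 2.3
Smallest max regret = 1.0 → Option 1.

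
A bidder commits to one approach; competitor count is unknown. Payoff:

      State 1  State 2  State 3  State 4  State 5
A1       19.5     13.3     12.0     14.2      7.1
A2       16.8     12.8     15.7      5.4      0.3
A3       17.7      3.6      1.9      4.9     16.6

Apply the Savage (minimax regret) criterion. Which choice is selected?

Column bests: State 1=19.5, State 2=13.3, State 3=15.7, State 4=14.2, State 5=16.6.
A1 regrets: 0.0, 0.0, 3.7, 0.0, 9.5 → max 9.5
A2 regrets: 2.7, 0.5, 0.0, 8.8, 16.3 → max 16.3
A3 regrets: 1.8, 9.7, 13.8, 9.3, 0.0 → max 13.8
Smallest max regret = 9.5 → A1.

A1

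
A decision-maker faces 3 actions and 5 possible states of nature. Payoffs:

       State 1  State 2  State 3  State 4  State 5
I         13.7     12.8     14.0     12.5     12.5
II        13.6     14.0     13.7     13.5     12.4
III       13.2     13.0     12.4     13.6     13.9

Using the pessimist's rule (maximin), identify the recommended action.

I

Row minima: I=12.5, II=12.4, III=12.4
Best worst-case = 12.5 → I.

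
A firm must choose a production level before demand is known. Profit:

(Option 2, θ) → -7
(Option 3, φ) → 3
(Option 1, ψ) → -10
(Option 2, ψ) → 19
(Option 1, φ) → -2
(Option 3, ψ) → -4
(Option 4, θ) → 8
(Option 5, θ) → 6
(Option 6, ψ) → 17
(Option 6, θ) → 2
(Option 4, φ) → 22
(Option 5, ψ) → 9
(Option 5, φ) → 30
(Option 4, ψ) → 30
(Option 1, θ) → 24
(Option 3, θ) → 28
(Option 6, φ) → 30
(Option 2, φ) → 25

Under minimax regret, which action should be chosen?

Column bests: θ=28, φ=30, ψ=30.
Option 1 regrets: 4, 32, 40 → max 40
Option 2 regrets: 35, 5, 11 → max 35
Option 3 regrets: 0, 27, 34 → max 34
Option 4 regrets: 20, 8, 0 → max 20
Option 5 regrets: 22, 0, 21 → max 22
Option 6 regrets: 26, 0, 13 → max 26
Smallest max regret = 20 → Option 4.

Option 4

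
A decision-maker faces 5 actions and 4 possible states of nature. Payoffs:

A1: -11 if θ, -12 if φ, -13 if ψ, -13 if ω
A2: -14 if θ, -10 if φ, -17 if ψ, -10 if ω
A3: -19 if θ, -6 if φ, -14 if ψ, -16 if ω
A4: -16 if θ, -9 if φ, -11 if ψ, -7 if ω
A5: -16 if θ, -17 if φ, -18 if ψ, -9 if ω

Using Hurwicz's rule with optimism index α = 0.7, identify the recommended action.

A1: 0.7·(-11) + 0.3·(-13) = -11.6
A2: 0.7·(-10) + 0.3·(-17) = -12.1
A3: 0.7·(-6) + 0.3·(-19) = -9.9
A4: 0.7·(-7) + 0.3·(-16) = -9.7
A5: 0.7·(-9) + 0.3·(-18) = -11.7
Highest Hurwicz score = -9.7 → A4.

A4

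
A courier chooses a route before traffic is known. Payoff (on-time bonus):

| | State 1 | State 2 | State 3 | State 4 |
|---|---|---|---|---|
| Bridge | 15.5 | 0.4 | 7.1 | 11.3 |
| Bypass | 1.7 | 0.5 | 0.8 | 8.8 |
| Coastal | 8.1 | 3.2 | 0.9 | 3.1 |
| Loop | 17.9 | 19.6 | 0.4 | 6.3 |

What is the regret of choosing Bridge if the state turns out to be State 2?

19.2

Best payoff under State 2 is 19.6.
Regret = 19.6 − 0.4 = 19.2.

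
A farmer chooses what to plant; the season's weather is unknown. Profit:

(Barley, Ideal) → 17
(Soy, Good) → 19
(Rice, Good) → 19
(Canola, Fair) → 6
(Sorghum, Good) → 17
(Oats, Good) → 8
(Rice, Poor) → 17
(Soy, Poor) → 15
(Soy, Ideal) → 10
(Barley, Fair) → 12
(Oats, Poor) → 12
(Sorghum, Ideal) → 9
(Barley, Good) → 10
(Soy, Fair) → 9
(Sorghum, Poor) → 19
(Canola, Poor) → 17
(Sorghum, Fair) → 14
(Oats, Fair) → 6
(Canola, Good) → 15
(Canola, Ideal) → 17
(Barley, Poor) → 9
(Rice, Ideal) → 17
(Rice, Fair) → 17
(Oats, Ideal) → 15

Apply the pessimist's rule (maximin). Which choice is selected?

Rice

Row minima: Barley=9, Canola=6, Oats=6, Soy=9, Sorghum=9, Rice=17
Best worst-case = 17 → Rice.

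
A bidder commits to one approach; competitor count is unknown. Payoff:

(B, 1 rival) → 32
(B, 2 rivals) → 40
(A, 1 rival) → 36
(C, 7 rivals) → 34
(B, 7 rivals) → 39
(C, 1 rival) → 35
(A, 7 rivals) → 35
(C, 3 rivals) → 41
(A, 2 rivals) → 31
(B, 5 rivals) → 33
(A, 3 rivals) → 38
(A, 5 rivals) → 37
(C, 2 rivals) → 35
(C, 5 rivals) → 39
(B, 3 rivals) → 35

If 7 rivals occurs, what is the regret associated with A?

Best payoff under 7 rivals is 39.
Regret = 39 − 35 = 4.

4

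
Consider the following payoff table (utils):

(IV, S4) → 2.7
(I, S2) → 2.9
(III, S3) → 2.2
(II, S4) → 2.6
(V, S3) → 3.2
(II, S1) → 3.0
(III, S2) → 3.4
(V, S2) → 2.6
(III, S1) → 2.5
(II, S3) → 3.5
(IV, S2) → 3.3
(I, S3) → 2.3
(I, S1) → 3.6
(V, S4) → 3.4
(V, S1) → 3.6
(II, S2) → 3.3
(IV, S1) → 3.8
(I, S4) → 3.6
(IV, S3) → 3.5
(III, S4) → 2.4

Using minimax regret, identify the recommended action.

Column bests: S1=3.8, S2=3.4, S3=3.5, S4=3.6.
I regrets: 0.2, 0.5, 1.2, 0.0 → max 1.2
II regrets: 0.8, 0.1, 0.0, 1.0 → max 1.0
III regrets: 1.3, 0.0, 1.3, 1.2 → max 1.3
IV regrets: 0.0, 0.1, 0.0, 0.9 → max 0.9
V regrets: 0.2, 0.8, 0.3, 0.2 → max 0.8
Smallest max regret = 0.8 → V.

V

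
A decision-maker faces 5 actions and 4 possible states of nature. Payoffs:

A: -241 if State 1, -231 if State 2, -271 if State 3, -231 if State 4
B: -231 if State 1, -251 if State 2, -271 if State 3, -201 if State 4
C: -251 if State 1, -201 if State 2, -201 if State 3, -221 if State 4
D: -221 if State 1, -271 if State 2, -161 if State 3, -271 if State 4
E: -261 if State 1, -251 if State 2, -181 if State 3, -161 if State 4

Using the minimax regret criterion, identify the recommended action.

Column bests: State 1=-221, State 2=-201, State 3=-161, State 4=-161.
A regrets: 20, 30, 110, 70 → max 110
B regrets: 10, 50, 110, 40 → max 110
C regrets: 30, 0, 40, 60 → max 60
D regrets: 0, 70, 0, 110 → max 110
E regrets: 40, 50, 20, 0 → max 50
Smallest max regret = 50 → E.

E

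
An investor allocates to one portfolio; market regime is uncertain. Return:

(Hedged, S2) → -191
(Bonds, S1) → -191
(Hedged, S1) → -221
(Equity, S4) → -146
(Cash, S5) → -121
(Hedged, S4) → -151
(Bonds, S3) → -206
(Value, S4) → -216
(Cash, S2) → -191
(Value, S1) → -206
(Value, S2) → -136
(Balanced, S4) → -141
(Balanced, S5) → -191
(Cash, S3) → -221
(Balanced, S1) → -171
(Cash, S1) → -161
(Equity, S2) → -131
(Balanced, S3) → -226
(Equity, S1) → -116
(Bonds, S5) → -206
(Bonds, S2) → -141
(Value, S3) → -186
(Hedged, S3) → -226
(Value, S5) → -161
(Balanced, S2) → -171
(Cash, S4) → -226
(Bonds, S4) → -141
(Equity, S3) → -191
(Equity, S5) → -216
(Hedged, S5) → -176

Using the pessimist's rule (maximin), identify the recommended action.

Row minima: Bonds=-206, Equity=-216, Balanced=-226, Hedged=-226, Value=-216, Cash=-226
Best worst-case = -206 → Bonds.

Bonds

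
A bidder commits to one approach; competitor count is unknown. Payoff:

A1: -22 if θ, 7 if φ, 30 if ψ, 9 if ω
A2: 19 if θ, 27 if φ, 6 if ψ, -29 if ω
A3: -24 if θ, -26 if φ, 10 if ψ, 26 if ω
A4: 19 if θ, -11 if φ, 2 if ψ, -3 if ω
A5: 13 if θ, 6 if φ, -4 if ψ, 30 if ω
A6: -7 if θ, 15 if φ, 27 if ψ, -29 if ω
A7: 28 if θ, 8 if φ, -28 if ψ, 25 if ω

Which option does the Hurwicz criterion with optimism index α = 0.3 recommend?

A5

A1: 0.3·30 + 0.7·(-22) = -6.4
A2: 0.3·27 + 0.7·(-29) = -12.2
A3: 0.3·26 + 0.7·(-26) = -10.4
A4: 0.3·19 + 0.7·(-11) = -2
A5: 0.3·30 + 0.7·(-4) = 6.2
A6: 0.3·27 + 0.7·(-29) = -12.2
A7: 0.3·28 + 0.7·(-28) = -11.2
Highest Hurwicz score = 6.2 → A5.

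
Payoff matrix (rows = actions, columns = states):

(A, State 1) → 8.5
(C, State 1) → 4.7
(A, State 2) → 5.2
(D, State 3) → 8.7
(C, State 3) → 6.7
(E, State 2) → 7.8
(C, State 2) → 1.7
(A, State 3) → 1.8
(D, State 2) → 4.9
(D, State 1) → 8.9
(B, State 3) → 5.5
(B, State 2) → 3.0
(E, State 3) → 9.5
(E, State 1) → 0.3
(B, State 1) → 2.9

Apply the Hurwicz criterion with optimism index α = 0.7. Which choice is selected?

A: 0.7·8.5 + 0.3·1.8 = 6.49
B: 0.7·5.5 + 0.3·2.9 = 4.72
C: 0.7·6.7 + 0.3·1.7 = 5.2
D: 0.7·8.9 + 0.3·4.9 = 7.7
E: 0.7·9.5 + 0.3·0.3 = 6.74
Highest Hurwicz score = 7.7 → D.

D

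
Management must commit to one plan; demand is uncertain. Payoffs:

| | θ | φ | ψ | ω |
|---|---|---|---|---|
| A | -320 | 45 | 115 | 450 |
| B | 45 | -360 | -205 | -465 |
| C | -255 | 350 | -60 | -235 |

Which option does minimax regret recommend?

Column bests: θ=45, φ=350, ψ=115, ω=450.
A regrets: 365, 305, 0, 0 → max 365
B regrets: 0, 710, 320, 915 → max 915
C regrets: 300, 0, 175, 685 → max 685
Smallest max regret = 365 → A.

A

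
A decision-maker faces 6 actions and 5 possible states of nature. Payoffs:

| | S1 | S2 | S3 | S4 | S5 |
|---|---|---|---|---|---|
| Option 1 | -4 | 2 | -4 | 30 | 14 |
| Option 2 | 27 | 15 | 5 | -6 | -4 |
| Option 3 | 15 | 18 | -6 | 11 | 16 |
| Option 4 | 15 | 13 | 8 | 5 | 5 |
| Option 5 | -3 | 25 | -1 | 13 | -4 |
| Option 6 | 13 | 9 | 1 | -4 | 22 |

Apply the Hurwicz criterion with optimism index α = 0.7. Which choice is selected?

Option 1: 0.7·30 + 0.3·(-4) = 19.8
Option 2: 0.7·27 + 0.3·(-6) = 17.1
Option 3: 0.7·18 + 0.3·(-6) = 10.8
Option 4: 0.7·15 + 0.3·5 = 12
Option 5: 0.7·25 + 0.3·(-4) = 16.3
Option 6: 0.7·22 + 0.3·(-4) = 14.2
Highest Hurwicz score = 19.8 → Option 1.

Option 1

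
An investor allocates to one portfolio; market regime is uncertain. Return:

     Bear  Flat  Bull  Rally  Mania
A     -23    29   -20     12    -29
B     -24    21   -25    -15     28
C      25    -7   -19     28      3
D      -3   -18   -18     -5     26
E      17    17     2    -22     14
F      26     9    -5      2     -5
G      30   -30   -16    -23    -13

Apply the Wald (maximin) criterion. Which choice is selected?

Row minima: A=-29, B=-25, C=-19, D=-18, E=-22, F=-5, G=-30
Best worst-case = -5 → F.

F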